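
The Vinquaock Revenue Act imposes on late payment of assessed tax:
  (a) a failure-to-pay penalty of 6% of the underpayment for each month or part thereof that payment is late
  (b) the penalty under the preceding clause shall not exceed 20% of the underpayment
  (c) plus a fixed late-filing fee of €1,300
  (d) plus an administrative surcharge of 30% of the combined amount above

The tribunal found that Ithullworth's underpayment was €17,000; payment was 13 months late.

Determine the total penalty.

€6,110

Accrued rate: 6% × 13 = 78%, capped at 20% → 20%
Failure-to-pay penalty: 20% of €17,000 = €3,400
Penalty before surcharge: €3,400 + €1,300 = €4,700
Administrative surcharge: 30% of €4,700 = €1,410
Total penalty: €4,700 + €1,410 = €6,110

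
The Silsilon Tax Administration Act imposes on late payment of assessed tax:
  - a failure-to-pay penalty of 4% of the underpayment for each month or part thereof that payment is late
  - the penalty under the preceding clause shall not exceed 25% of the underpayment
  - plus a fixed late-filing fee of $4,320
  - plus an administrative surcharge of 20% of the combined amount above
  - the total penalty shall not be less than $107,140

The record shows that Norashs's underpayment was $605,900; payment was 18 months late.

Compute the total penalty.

Accrued rate: 4% × 18 = 72%, capped at 25% → 25%
Failure-to-pay penalty: 25% of $605,900 = $151,475
Penalty before surcharge: $151,475 + $4,320 = $155,795
Administrative surcharge: 20% of $155,795 = $31,159
Total penalty: $155,795 + $31,159 = $186,954
Minimum $107,140: $186,954 meets the minimum, no increase.

Penalty: $186,954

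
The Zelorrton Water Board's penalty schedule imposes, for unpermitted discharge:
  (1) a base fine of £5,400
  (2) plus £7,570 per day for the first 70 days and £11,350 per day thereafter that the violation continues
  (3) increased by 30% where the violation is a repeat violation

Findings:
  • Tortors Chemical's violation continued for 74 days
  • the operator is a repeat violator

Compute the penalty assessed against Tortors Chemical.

First 70 days: 70 × £7,570 = £529,900
Remaining days: (74 − 70) × £11,350 = £45,400
Per-day component: £529,900 + £45,400 = £575,300
Base plus per-day: £5,400 + £575,300 = £580,700
Enhancement: 30% of £580,700 = £174,210
Enhanced fine: £580,700 + £174,210 = £754,910

£754,910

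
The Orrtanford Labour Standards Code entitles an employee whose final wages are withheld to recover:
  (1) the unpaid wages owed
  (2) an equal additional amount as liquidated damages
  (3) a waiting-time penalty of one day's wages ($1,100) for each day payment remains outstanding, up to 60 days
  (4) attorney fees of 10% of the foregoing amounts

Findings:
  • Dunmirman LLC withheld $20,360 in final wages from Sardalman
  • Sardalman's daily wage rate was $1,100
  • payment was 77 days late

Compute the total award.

$117,392

Liquidated damages (equal amount): $20,360
Penalty days: min(77, 60) = 60
Waiting-time penalty: 60 × $1,100 = $66,000
Subtotal: $20,360 + $20,360 + $66,000 = $106,720
Attorney fees: 10% of $106,720 = $10,672
Total award: $106,720 + $10,672 = $117,392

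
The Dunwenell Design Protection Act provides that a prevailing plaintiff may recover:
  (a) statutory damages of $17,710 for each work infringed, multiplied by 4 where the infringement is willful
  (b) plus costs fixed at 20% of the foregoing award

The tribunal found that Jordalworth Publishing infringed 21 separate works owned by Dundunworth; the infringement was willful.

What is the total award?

$1,785,168

Statutory damages: 21 × $17,710 = $371,910
Multiplied by 4: 4 × $371,910 = $1,487,640
Costs: 20% of $1,487,640 = $297,528
Award plus costs: $1,487,640 + $297,528 = $1,785,168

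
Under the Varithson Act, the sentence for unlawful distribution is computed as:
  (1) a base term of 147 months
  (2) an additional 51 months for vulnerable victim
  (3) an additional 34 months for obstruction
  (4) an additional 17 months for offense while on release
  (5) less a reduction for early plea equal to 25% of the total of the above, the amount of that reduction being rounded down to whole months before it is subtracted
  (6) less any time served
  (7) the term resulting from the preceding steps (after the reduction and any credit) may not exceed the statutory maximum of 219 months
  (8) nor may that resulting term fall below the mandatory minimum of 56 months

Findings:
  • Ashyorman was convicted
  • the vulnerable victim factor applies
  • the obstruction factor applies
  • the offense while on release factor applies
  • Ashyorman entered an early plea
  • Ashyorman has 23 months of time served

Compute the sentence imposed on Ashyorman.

164 months

Vulnerable victim enhancement: +51 months
Obstruction enhancement: +34 months
Offense while on release enhancement: +17 months
Adjusted term: 147 months + 51 months + 34 months + 17 months = 249 months
Early plea reduction: 25% of 249 months = 62 months (rounded down)
After reduction: 249 − 62 = 187 months
Less time served: 187 months − 23 months = 164 months
Cap at 219 months: 164 months is within the cap, no reduction.
Minimum 56 months: 164 months meets the minimum, no increase.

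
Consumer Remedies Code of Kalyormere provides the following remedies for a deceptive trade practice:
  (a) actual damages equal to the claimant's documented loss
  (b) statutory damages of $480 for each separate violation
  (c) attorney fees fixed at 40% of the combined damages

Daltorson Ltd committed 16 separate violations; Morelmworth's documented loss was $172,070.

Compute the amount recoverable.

$251,650

Statutory damages: 16 × $480 = $7,680
Combined damages: $172,070 + $7,680 = $179,750
Attorney fees: 40% of $179,750 = $71,900
Total recovery: $179,750 + $71,900 = $251,650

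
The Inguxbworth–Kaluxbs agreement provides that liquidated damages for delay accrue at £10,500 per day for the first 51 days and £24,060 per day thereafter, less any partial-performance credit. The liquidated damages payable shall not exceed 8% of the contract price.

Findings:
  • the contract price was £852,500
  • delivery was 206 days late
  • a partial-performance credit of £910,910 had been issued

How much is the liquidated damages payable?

Liquidated damages: £68,200

First 51 days: 51 × £10,500 = £535,500
Remaining days: (206 − 51) × £24,060 = £3,729,300
Accrued per-day damages: £535,500 + £3,729,300 = £4,264,800
Less partial-performance credit: £4,264,800 − £910,910 = £3,353,890
Cap: 8% of £852,500 = £68,200
Cap at £68,200: £3,353,890 exceeds the cap → £68,200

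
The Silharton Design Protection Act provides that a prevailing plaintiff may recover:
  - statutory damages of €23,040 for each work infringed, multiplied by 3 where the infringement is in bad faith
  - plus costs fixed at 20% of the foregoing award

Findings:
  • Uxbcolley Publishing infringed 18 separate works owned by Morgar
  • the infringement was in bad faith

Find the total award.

€1,492,992

Statutory damages: 18 × €23,040 = €414,720
Trebled: 3 × €414,720 = €1,244,160
Costs: 20% of €1,244,160 = €248,832
Award plus costs: €1,244,160 + €248,832 = €1,492,992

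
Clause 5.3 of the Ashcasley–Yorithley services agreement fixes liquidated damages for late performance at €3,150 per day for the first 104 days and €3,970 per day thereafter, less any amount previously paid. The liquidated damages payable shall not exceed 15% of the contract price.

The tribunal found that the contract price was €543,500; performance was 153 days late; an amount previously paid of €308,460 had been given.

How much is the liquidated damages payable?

€81,525

First 104 days: 104 × €3,150 = €327,600
Remaining days: (153 − 104) × €3,970 = €194,530
Accrued per-day damages: €327,600 + €194,530 = €522,130
Less amount previously paid: €522,130 − €308,460 = €213,670
Cap: 15% of €543,500 = €81,525
Cap at €81,525: €213,670 exceeds the cap → €81,525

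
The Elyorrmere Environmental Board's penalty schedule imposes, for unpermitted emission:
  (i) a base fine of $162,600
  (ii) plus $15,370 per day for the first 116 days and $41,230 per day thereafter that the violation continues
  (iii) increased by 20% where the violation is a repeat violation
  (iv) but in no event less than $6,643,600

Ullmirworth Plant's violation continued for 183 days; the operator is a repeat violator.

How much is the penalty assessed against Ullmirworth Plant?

First 116 days: 116 × $15,370 = $1,782,920
Remaining days: (183 − 116) × $41,230 = $2,762,410
Per-day component: $1,782,920 + $2,762,410 = $4,545,330
Base plus per-day: $162,600 + $4,545,330 = $4,707,930
Enhancement: 20% of $4,707,930 = $941,586
Enhanced fine: $4,707,930 + $941,586 = $5,649,516
Minimum $6,643,600: $5,649,516 is below the minimum → $6,643,600

$6,643,600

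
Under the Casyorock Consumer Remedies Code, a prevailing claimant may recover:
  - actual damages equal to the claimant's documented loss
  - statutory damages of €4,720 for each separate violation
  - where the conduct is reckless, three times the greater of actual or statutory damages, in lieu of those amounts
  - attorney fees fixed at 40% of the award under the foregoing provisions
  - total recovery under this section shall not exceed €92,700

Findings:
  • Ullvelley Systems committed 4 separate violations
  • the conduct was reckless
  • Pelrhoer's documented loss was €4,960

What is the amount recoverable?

€79,296

Statutory damages: 4 × €4,720 = €18,880
Greater of actual damages (€4,960) or statutory damages (€18,880): €18,880
Trebled: 3 × €18,880 = €56,640
Attorney fees: 40% of €56,640 = €22,656
Total before cap: €56,640 + €22,656 = €79,296
Cap at €92,700: €79,296 is within the cap, no reduction.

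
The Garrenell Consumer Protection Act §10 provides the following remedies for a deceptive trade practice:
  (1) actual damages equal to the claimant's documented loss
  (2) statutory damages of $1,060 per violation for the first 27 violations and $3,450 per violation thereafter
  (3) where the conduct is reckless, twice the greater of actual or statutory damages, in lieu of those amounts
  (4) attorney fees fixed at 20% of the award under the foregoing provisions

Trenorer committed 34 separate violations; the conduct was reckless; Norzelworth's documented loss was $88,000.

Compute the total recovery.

First 27 violations: 27 × $1,060 = $28,620
Remaining violations: (34 − 27) × $3,450 = $24,150
Statutory damages: $28,620 + $24,150 = $52,770
Greater of actual damages ($88,000) or statutory damages ($52,770): $88,000
Doubled: 2 × $88,000 = $176,000
Attorney fees: 20% of $176,000 = $35,200
Total recovery: $176,000 + $35,200 = $211,200

Total recovery: $211,200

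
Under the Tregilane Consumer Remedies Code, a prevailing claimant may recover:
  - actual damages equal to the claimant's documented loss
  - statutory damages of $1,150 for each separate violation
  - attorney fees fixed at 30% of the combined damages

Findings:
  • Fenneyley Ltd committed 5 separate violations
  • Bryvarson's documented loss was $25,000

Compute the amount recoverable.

Statutory damages: 5 × $1,150 = $5,750
Combined damages: $25,000 + $5,750 = $30,750
Attorney fees: 30% of $30,750 = $9,225
Total recovery: $30,750 + $9,225 = $39,975

$39,975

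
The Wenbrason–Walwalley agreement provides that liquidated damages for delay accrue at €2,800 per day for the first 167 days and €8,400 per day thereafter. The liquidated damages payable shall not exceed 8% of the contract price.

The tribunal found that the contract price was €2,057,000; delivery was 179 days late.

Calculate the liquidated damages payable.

€164,560

First 167 days: 167 × €2,800 = €467,600
Remaining days: (179 − 167) × €8,400 = €100,800
Accrued per-day damages: €467,600 + €100,800 = €568,400
Cap: 8% of €2,057,000 = €164,560
Cap at €164,560: €568,400 exceeds the cap → €164,560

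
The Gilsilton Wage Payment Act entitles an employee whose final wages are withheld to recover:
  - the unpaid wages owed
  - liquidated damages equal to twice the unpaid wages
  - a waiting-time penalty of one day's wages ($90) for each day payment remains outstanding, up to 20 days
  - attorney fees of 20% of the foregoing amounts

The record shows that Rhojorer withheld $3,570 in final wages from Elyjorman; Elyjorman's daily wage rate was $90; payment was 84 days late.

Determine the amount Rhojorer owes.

$15,012

Doubled: 2 × $3,570 = $7,140
Penalty days: min(84, 20) = 20
Waiting-time penalty: 20 × $90 = $1,800
Subtotal: $3,570 + $7,140 + $1,800 = $12,510
Attorney fees: 20% of $12,510 = $2,502
Total award: $12,510 + $2,502 = $15,012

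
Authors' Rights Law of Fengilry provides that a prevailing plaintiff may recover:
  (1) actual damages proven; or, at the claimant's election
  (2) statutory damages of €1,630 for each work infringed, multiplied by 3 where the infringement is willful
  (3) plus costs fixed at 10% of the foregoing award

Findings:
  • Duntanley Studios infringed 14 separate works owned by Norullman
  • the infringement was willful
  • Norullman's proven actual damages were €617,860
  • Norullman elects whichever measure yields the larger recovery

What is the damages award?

€679,646

Statutory damages: 14 × €1,630 = €22,820
Trebled: 3 × €22,820 = €68,460
Greater of actual damages (€617,860) or enhanced statutory damages (€68,460): €617,860
Costs: 10% of €617,860 = €61,786
Award plus costs: €617,860 + €61,786 = €679,646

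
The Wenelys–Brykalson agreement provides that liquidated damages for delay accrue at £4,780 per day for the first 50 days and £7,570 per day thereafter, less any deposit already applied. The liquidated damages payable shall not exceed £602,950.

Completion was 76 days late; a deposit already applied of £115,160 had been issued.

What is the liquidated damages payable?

First 50 days: 50 × £4,780 = £239,000
Remaining days: (76 − 50) × £7,570 = £196,820
Accrued per-day damages: £239,000 + £196,820 = £435,820
Less deposit already applied: £435,820 − £115,160 = £320,660
Cap at £602,950: £320,660 is within the cap, no reduction.

Liquidated damages: £320,660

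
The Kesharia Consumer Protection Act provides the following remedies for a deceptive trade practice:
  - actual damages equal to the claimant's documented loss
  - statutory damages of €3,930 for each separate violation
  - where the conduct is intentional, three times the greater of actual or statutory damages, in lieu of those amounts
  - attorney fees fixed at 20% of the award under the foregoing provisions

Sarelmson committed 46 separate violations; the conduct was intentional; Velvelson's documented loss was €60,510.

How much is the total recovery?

Statutory damages: 46 × €3,930 = €180,780
Greater of actual damages (€60,510) or statutory damages (€180,780): €180,780
Trebled: 3 × €180,780 = €542,340
Attorney fees: 20% of €542,340 = €108,468
Total recovery: €542,340 + €108,468 = €650,808

Total recovery: €650,808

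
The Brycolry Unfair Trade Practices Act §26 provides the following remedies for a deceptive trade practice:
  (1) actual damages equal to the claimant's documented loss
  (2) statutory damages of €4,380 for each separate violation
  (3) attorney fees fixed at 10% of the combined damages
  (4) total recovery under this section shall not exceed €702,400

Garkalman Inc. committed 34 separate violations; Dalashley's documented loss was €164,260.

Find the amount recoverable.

€344,498

Statutory damages: 34 × €4,380 = €148,920
Combined damages: €164,260 + €148,920 = €313,180
Attorney fees: 10% of €313,180 = €31,318
Total before cap: €313,180 + €31,318 = €344,498
Cap at €702,400: €344,498 is within the cap, no reduction.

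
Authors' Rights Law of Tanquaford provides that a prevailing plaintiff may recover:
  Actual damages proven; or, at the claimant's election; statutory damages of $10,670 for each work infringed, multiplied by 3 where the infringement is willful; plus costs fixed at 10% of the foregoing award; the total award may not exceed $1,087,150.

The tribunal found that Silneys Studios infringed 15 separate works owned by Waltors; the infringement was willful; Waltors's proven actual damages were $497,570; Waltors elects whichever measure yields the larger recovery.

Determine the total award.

Statutory damages: 15 × $10,670 = $160,050
Trebled: 3 × $160,050 = $480,150
Greater of actual damages ($497,570) or enhanced statutory damages ($480,150): $497,570
Costs: 10% of $497,570 = $49,757
Award plus costs: $497,570 + $49,757 = $547,327
Cap at $1,087,150: $547,327 is within the cap, no reduction.

$547,327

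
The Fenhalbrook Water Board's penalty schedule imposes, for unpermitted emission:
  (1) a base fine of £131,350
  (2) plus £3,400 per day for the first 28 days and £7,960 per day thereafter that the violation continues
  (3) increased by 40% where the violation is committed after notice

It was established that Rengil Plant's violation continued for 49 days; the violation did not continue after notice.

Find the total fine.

First 28 days: 28 × £3,400 = £95,200
Remaining days: (49 − 28) × £7,960 = £167,160
Per-day component: £95,200 + £167,160 = £262,360
Base plus per-day: £131,350 + £262,360 = £393,710
The violation did not continue after notice: no 40% increase.

£393,710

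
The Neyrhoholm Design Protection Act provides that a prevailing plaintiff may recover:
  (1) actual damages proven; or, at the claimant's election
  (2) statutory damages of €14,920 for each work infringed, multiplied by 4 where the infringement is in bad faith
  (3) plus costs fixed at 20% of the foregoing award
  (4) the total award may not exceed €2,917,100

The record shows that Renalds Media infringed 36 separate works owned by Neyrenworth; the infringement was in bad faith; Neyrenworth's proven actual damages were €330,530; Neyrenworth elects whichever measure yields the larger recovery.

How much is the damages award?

Statutory damages: 36 × €14,920 = €537,120
Multiplied by 4: 4 × €537,120 = €2,148,480
Greater of actual damages (€330,530) or enhanced statutory damages (€2,148,480): €2,148,480
Costs: 20% of €2,148,480 = €429,696
Award plus costs: €2,148,480 + €429,696 = €2,578,176
Cap at €2,917,100: €2,578,176 is within the cap, no reduction.

Award: €2,578,176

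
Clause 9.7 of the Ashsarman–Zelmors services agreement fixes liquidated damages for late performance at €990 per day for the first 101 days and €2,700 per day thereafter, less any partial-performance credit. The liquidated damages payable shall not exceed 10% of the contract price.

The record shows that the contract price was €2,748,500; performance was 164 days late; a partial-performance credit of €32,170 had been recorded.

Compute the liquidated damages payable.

First 101 days: 101 × €990 = €99,990
Remaining days: (164 − 101) × €2,700 = €170,100
Accrued per-day damages: €99,990 + €170,100 = €270,090
Less partial-performance credit: €270,090 − €32,170 = €237,920
Cap: 10% of €2,748,500 = €274,850
Cap at €274,850: €237,920 is within the cap, no reduction.

€237,920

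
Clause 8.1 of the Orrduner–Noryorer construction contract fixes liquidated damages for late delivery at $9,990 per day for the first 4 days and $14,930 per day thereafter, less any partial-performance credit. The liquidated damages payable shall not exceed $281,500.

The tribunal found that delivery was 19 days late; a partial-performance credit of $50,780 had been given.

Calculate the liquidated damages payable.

Liquidated damages: $213,130

First 4 days: 4 × $9,990 = $39,960
Remaining days: (19 − 4) × $14,930 = $223,950
Accrued per-day damages: $39,960 + $223,950 = $263,910
Less partial-performance credit: $263,910 − $50,780 = $213,130
Cap at $281,500: $213,130 is within the cap, no reduction.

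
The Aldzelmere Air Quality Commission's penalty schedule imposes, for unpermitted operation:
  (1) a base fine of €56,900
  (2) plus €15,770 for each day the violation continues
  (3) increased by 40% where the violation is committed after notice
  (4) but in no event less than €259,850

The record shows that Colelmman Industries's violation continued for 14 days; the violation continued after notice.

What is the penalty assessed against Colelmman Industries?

Civil penalty: €388,752

Per-day component: 14 × €15,770 = €220,780
Base plus per-day: €56,900 + €220,780 = €277,680
Enhancement: 40% of €277,680 = €111,072
Enhanced fine: €277,680 + €111,072 = €388,752
Minimum €259,850: €388,752 meets the minimum, no increase.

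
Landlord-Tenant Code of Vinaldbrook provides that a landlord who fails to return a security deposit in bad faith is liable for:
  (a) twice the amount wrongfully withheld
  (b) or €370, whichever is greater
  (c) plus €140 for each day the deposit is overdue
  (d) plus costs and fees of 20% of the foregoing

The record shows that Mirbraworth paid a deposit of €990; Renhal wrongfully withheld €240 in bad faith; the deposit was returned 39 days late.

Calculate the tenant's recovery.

Doubled: 2 × €240 = €480
Minimum €370: €480 meets the minimum, no increase.
Late-return penalty: 39 × €140 = €5,460
Damages plus late penalty: €480 + €5,460 = €5,940
Costs and fees: 20% of €5,940 = €1,188
Total recovery: €5,940 + €1,188 = €7,128

€7,128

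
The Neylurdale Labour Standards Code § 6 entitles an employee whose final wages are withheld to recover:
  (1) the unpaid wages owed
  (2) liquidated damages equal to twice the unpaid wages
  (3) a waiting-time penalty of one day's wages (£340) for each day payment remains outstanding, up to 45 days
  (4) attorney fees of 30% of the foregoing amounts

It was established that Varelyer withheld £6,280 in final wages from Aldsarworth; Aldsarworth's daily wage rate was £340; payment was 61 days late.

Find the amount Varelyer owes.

£44,382

Doubled: 2 × £6,280 = £12,560
Penalty days: min(61, 45) = 45
Waiting-time penalty: 45 × £340 = £15,300
Subtotal: £6,280 + £12,560 + £15,300 = £34,140
Attorney fees: 30% of £34,140 = £10,242
Total award: £34,140 + £10,242 = £44,382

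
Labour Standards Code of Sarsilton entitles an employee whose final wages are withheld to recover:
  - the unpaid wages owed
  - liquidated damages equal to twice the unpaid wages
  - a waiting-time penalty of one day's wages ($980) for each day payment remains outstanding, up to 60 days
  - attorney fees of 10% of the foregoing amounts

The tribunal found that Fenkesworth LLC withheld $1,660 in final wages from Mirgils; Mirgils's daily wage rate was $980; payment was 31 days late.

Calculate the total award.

$38,896

Doubled: 2 × $1,660 = $3,320
Penalty days: min(31, 60) = 31
Waiting-time penalty: 31 × $980 = $30,380
Subtotal: $1,660 + $3,320 + $30,380 = $35,360
Attorney fees: 10% of $35,360 = $3,536
Total award: $35,360 + $3,536 = $38,896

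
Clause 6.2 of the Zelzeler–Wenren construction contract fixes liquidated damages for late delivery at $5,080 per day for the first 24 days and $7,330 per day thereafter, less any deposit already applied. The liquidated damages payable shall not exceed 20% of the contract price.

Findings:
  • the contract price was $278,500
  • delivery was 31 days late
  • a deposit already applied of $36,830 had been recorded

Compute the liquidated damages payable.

$55,700

First 24 days: 24 × $5,080 = $121,920
Remaining days: (31 − 24) × $7,330 = $51,310
Accrued per-day damages: $121,920 + $51,310 = $173,230
Less deposit already applied: $173,230 − $36,830 = $136,400
Cap: 20% of $278,500 = $55,700
Cap at $55,700: $136,400 exceeds the cap → $55,700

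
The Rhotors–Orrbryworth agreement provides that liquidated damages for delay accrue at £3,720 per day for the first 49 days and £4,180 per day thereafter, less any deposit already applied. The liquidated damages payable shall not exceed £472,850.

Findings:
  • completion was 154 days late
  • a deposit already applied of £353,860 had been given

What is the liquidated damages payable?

First 49 days: 49 × £3,720 = £182,280
Remaining days: (154 − 49) × £4,180 = £438,900
Accrued per-day damages: £182,280 + £438,900 = £621,180
Less deposit already applied: £621,180 − £353,860 = £267,320
Cap at £472,850: £267,320 is within the cap, no reduction.

£267,320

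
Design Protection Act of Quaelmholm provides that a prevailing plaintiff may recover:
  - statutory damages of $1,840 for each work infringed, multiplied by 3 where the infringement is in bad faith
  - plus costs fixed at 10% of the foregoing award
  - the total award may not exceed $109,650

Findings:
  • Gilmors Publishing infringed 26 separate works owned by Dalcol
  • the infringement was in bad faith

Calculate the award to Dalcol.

$109,650

Statutory damages: 26 × $1,840 = $47,840
Trebled: 3 × $47,840 = $143,520
Costs: 10% of $143,520 = $14,352
Award plus costs: $143,520 + $14,352 = $157,872
Cap at $109,650: $157,872 exceeds the cap → $109,650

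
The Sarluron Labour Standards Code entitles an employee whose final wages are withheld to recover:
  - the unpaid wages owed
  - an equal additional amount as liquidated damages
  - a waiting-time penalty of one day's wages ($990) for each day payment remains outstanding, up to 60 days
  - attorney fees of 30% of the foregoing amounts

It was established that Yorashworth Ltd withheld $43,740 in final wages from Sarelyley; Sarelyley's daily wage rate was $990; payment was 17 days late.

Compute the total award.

Liquidated damages (equal amount): $43,740
Penalty days: min(17, 60) = 17
Waiting-time penalty: 17 × $990 = $16,830
Subtotal: $43,740 + $43,740 + $16,830 = $104,310
Attorney fees: 30% of $104,310 = $31,293
Total award: $104,310 + $31,293 = $135,603

$135,603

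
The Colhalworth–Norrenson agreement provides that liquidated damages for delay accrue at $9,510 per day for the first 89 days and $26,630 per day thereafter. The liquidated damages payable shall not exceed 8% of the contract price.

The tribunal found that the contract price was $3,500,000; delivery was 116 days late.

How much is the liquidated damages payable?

$280,000

First 89 days: 89 × $9,510 = $846,390
Remaining days: (116 − 89) × $26,630 = $719,010
Accrued per-day damages: $846,390 + $719,010 = $1,565,400
Cap: 8% of $3,500,000 = $280,000
Cap at $280,000: $1,565,400 exceeds the cap → $280,000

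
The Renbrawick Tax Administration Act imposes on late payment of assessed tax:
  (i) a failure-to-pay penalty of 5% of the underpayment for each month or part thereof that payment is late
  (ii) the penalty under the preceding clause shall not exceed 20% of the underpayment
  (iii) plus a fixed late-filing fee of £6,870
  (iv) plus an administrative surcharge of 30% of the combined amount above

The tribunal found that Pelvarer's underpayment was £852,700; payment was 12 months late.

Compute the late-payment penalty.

Accrued rate: 5% × 12 = 60%, capped at 20% → 20%
Failure-to-pay penalty: 20% of £852,700 = £170,540
Penalty before surcharge: £170,540 + £6,870 = £177,410
Administrative surcharge: 30% of £177,410 = £53,223
Total penalty: £177,410 + £53,223 = £230,633

£230,633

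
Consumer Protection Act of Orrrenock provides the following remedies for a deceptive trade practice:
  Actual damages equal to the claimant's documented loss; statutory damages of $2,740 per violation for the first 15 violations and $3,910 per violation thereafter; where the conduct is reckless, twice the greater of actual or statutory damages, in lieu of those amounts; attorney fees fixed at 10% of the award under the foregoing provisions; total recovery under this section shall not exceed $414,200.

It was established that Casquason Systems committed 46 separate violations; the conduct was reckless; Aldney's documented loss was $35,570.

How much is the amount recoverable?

First 15 violations: 15 × $2,740 = $41,100
Remaining violations: (46 − 15) × $3,910 = $121,210
Statutory damages: $41,100 + $121,210 = $162,310
Greater of actual damages ($35,570) or statutory damages ($162,310): $162,310
Doubled: 2 × $162,310 = $324,620
Attorney fees: 10% of $324,620 = $32,462
Total before cap: $324,620 + $32,462 = $357,082
Cap at $414,200: $357,082 is within the cap, no reduction.

$357,082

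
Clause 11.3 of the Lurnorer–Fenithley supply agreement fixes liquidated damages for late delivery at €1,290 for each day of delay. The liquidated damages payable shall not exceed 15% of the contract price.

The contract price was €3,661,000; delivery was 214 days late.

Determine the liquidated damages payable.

Per-day damages: 214 × €1,290 = €276,060
Cap: 15% of €3,661,000 = €549,150
Cap at €549,150: €276,060 is within the cap, no reduction.

€276,060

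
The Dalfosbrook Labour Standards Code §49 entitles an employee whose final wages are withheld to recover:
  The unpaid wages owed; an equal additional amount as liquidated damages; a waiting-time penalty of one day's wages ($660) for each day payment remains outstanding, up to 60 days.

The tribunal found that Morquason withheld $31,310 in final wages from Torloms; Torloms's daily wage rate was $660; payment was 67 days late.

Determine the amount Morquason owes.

Liquidated damages (equal amount): $31,310
Penalty days: min(67, 60) = 60
Waiting-time penalty: 60 × $660 = $39,600
Total award: $31,310 + $31,310 + $39,600 = $102,220

$102,220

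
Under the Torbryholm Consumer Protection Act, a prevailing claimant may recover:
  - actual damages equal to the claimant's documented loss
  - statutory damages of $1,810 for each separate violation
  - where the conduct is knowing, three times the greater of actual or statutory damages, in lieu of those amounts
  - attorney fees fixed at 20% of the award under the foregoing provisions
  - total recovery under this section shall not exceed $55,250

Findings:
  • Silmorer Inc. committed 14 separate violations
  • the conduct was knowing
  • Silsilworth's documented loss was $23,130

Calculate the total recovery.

$55,250

Statutory damages: 14 × $1,810 = $25,340
Greater of actual damages ($23,130) or statutory damages ($25,340): $25,340
Trebled: 3 × $25,340 = $76,020
Attorney fees: 20% of $76,020 = $15,204
Total before cap: $76,020 + $15,204 = $91,224
Cap at $55,250: $91,224 exceeds the cap → $55,250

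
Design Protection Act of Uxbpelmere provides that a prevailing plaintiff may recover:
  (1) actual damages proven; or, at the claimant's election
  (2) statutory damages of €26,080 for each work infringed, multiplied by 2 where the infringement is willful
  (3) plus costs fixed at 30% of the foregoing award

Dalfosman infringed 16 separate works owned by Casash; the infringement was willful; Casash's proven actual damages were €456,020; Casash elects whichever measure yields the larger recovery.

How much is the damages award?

Statutory damages: 16 × €26,080 = €417,280
Doubled: 2 × €417,280 = €834,560
Greater of actual damages (€456,020) or enhanced statutory damages (€834,560): €834,560
Costs: 30% of €834,560 = €250,368
Award plus costs: €834,560 + €250,368 = €1,084,928

€1,084,928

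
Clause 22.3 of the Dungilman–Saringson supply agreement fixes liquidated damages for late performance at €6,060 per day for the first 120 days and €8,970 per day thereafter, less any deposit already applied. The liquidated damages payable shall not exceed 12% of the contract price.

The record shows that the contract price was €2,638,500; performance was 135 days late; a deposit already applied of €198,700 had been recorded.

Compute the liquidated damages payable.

Liquidated damages: €316,620

First 120 days: 120 × €6,060 = €727,200
Remaining days: (135 − 120) × €8,970 = €134,550
Accrued per-day damages: €727,200 + €134,550 = €861,750
Less deposit already applied: €861,750 − €198,700 = €663,050
Cap: 12% of €2,638,500 = €316,620
Cap at €316,620: €663,050 exceeds the cap → €316,620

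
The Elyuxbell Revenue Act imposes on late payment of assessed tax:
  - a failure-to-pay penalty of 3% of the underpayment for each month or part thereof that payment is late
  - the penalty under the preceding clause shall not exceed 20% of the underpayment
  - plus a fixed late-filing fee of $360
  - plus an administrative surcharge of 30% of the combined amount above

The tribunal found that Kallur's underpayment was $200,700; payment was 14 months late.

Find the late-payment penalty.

Accrued rate: 3% × 14 = 42%, capped at 20% → 20%
Failure-to-pay penalty: 20% of $200,700 = $40,140
Penalty before surcharge: $40,140 + $360 = $40,500
Administrative surcharge: 30% of $40,500 = $12,150
Total penalty: $40,500 + $12,150 = $52,650

Penalty: $52,650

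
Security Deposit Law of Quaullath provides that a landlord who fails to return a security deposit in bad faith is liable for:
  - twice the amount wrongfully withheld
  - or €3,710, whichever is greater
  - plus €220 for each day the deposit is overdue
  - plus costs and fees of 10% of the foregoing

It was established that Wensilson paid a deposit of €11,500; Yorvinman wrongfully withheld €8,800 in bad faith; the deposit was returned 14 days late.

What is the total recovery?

€22,748

Doubled: 2 × €8,800 = €17,600
Minimum €3,710: €17,600 meets the minimum, no increase.
Late-return penalty: 14 × €220 = €3,080
Damages plus late penalty: €17,600 + €3,080 = €20,680
Costs and fees: 10% of €20,680 = €2,068
Total recovery: €20,680 + €2,068 = €22,748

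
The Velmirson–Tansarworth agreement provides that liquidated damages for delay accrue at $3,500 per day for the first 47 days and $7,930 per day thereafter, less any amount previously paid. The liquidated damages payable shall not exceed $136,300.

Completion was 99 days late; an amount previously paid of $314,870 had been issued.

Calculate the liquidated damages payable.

$136,300

First 47 days: 47 × $3,500 = $164,500
Remaining days: (99 − 47) × $7,930 = $412,360
Accrued per-day damages: $164,500 + $412,360 = $576,860
Less amount previously paid: $576,860 − $314,870 = $261,990
Cap at $136,300: $261,990 exceeds the cap → $136,300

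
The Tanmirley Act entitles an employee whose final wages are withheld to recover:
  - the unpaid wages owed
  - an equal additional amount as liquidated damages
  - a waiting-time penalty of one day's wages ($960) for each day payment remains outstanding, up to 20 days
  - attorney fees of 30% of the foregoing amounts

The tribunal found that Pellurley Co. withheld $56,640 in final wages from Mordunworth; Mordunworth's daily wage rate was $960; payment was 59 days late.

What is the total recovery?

$172,224

Liquidated damages (equal amount): $56,640
Penalty days: min(59, 20) = 20
Waiting-time penalty: 20 × $960 = $19,200
Subtotal: $56,640 + $56,640 + $19,200 = $132,480
Attorney fees: 30% of $132,480 = $39,744
Total award: $132,480 + $39,744 = $172,224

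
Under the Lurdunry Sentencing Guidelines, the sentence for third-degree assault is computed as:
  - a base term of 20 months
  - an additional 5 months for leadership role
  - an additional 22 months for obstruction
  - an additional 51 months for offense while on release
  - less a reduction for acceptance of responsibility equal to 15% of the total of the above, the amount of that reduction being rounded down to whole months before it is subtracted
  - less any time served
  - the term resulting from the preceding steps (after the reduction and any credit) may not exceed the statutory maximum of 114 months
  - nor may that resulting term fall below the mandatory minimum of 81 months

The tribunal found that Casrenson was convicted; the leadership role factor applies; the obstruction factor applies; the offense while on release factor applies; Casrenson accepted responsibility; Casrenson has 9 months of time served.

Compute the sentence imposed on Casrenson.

Leadership role enhancement: +5 months
Obstruction enhancement: +22 months
Offense while on release enhancement: +51 months
Adjusted term: 20 months + 5 months + 22 months + 51 months = 98 months
Acceptance of responsibility reduction: 15% of 98 months = 14 months (rounded down)
After reduction: 98 − 14 = 84 months
Less time served: 84 months − 9 months = 75 months
Cap at 114 months: 75 months is within the cap, no reduction.
Minimum 81 months: 75 months is below the minimum → 81 months

81 months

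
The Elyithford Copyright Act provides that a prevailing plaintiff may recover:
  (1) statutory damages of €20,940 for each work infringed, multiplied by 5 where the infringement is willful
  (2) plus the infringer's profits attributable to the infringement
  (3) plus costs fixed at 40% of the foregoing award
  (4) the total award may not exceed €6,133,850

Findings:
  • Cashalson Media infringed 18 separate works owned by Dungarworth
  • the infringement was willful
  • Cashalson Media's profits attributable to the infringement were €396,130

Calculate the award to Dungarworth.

€3,193,022

Statutory damages: 18 × €20,940 = €376,920
Multiplied by 5: 5 × €376,920 = €1,884,600
Combined award: €1,884,600 + €396,130 = €2,280,730
Costs: 40% of €2,280,730 = €912,292
Award plus costs: €2,280,730 + €912,292 = €3,193,022
Cap at €6,133,850: €3,193,022 is within the cap, no reduction.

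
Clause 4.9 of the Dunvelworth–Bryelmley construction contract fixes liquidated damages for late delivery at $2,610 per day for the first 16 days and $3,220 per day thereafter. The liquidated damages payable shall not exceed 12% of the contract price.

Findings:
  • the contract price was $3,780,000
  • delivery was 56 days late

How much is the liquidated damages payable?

First 16 days: 16 × $2,610 = $41,760
Remaining days: (56 − 16) × $3,220 = $128,800
Accrued per-day damages: $41,760 + $128,800 = $170,560
Cap: 12% of $3,780,000 = $453,600
Cap at $453,600: $170,560 is within the cap, no reduction.

$170,560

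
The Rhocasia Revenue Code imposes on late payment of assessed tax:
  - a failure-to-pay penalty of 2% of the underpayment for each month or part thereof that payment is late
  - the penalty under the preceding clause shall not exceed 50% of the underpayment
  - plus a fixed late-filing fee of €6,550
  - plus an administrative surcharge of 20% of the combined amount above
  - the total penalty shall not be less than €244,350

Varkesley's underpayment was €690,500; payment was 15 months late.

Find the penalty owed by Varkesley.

Penalty: €256,440

Accrued rate: 2% × 15 = 30%, capped at 50% → 30%
Failure-to-pay penalty: 30% of €690,500 = €207,150
Penalty before surcharge: €207,150 + €6,550 = €213,700
Administrative surcharge: 20% of €213,700 = €42,740
Total penalty: €213,700 + €42,740 = €256,440
Minimum €244,350: €256,440 meets the minimum, no increase.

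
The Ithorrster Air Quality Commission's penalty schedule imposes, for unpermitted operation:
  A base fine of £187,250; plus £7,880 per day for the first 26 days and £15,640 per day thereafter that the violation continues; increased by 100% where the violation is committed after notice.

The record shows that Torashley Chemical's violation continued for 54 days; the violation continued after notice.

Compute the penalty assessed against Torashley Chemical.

First 26 days: 26 × £7,880 = £204,880
Remaining days: (54 − 26) × £15,640 = £437,920
Per-day component: £204,880 + £437,920 = £642,800
Base plus per-day: £187,250 + £642,800 = £830,050
Enhancement: 100% of £830,050 = £830,050
Enhanced fine: £830,050 + £830,050 = £1,660,100

£1,660,100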